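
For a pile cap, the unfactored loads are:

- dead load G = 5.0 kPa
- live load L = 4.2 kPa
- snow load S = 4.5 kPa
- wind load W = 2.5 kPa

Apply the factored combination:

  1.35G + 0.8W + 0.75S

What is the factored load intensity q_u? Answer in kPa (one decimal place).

12.1 kPa

1.35(5.0) + 0.8(2.5) + 0.75(4.5) = 12.1
q_u = 12.1 kPa.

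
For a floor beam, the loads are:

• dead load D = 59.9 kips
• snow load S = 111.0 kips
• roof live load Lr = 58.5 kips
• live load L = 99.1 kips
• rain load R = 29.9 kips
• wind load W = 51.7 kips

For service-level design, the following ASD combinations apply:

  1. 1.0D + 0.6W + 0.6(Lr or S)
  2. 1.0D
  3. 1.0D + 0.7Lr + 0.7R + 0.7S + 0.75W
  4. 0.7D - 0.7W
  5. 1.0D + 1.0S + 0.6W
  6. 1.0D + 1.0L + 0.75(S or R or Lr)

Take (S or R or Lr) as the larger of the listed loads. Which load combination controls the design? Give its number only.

Combination 6

(Lr or S) → S = 111.0 kips; (S or R or Lr) → S = 111.0 kips.
1. 1.0(59.9) + 0.6(51.7) + 0.6(111.0) = 157.5
2. 1.0(59.9) = 59.9
3. 1.0(59.9) + 0.7(58.5) + 0.7(29.9) + 0.7(111.0) + 0.75(51.7) = 238.3
4. 0.7(59.9) - 0.7(51.7) = 5.7
5. 1.0(59.9) + 1.0(111.0) + 0.6(51.7) = 201.9
6. 1.0(59.9) + 1.0(99.1) + 0.75(111.0) = 242.3
The largest value is 242.3 kips from combination 6.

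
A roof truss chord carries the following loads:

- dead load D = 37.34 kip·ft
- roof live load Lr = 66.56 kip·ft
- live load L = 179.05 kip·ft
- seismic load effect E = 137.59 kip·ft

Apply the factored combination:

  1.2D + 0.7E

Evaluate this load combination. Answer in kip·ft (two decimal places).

1.2(37.34) + 0.7(137.59) = 44.81 + 96.31 = 141.12
M_u = 141.12 kip·ft.

141.12 kip·ft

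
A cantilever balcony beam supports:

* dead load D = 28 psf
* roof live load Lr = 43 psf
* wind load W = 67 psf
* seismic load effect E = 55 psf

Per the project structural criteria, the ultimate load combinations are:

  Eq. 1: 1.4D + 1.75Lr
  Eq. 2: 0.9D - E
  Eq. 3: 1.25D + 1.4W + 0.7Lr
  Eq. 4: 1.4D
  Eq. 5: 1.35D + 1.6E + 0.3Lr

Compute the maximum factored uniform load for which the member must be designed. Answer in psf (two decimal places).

158.90 psf

Eq. 1: 1.4(28) + 1.75(43) = 39.20 + 75.25 = 114.45
Eq. 2: 0.9(28) - 1.0(55) = 25.20 - 55.00 = -29.80
Eq. 3: 1.25(28) + 1.4(67) + 0.7(43) = 35.00 + 93.80 + 30.10 = 158.90
Eq. 4: 1.4(28) = 39.20
Eq. 5: 1.35(28) + 1.6(55) + 0.3(43) = 37.80 + 88.00 + 12.90 = 138.70
Combination 3 governs: q_u = 158.90 psf.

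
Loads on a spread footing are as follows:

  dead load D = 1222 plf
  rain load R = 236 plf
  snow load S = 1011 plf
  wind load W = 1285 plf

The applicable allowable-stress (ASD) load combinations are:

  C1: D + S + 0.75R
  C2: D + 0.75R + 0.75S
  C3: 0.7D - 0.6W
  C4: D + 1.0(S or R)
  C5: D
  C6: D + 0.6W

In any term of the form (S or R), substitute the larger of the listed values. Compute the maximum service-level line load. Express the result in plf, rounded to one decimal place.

(S or R) → S = 1011 plf.
C1: 1.0(1222) + 1.0(1011) + 0.75(236) = 1222.0 + 1011.0 + 177.0 = 2410.0
C2: 1.0(1222) + 0.75(236) + 0.75(1011) = 1222.0 + 177.0 + 758.3 = 2157.3
C3: 0.7(1222) - 0.6(1285) = 855.4 - 771.0 = 84.4
C4: 1.0(1222) + 1.0(1011) = 1222.0 + 1011.0 = 2233.0
C5: 1.0(1222) = 1222.0
C6: 1.0(1222) + 0.6(1285) = 1222.0 + 771.0 = 1993.0
Maximum is from combination 1.

2410.0 plf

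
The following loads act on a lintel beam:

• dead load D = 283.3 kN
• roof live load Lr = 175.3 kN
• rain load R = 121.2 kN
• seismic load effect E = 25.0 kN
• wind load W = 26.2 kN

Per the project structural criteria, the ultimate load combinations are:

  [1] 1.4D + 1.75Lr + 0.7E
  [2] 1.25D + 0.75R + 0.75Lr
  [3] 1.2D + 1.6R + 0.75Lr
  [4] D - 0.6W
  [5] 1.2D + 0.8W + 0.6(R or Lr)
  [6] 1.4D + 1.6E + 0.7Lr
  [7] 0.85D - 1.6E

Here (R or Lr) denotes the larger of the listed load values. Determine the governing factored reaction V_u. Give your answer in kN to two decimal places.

(R or Lr) → Lr = 175.3 kN.
[1] 1.4(283.3) + 1.75(175.3) + 0.7(25.0) = 396.62 + 306.78 + 17.50 = 720.90
[2] 1.25(283.3) + 0.75(121.2) + 0.75(175.3) = 576.50
[3] 1.2(283.3) + 1.6(121.2) + 0.75(175.3) = 339.96 + 193.92 + 131.48 = 665.36
[4] 1.0(283.3) - 0.6(26.2) = 283.30 - 15.72 = 267.58
[5] 1.2(283.3) + 0.8(26.2) + 0.6(175.3) = 339.96 + 20.96 + 105.18 = 466.10
[6] 1.4(283.3) + 1.6(25.0) + 0.7(175.3) = 396.62 + 40.00 + 122.71 = 559.33
[7] 0.85(283.3) - 1.6(25.0) = 240.81 - 40.00 = 200.81
Combination 1 governs: V_u = 720.90 kN.

720.90 kN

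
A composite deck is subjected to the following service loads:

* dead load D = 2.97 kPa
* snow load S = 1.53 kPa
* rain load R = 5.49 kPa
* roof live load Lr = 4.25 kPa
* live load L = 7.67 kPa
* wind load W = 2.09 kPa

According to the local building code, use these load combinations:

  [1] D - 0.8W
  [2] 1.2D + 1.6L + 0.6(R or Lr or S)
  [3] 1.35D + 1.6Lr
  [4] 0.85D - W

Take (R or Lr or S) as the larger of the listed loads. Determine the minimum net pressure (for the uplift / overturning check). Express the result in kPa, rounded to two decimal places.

(R or Lr or S) → R = 5.49 kPa.
[1] 1.0(2.97) - 0.8(2.09) = 2.97 - 1.67 = 1.30
[2] 1.2(2.97) + 1.6(7.67) + 0.6(5.49) = 19.13
[3] 1.35(2.97) + 1.6(4.25) = 4.01 + 6.80 = 10.81
[4] 0.85(2.97) - 1.0(2.09) = 2.52 - 2.09 = 0.43
Combination 4 gives the minimum: 0.43 kPa.

0.43 kPa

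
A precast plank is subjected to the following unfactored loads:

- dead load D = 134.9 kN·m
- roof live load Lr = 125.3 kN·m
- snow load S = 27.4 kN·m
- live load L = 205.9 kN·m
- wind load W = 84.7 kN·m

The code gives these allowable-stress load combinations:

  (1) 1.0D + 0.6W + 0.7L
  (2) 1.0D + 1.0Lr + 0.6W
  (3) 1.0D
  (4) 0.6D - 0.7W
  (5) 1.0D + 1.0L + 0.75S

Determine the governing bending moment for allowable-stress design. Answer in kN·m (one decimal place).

(1) 1.0(134.9) + 0.6(84.7) + 0.7(205.9) = 329.9
(2) 1.0(134.9) + 1.0(125.3) + 0.6(84.7) = 134.9 + 125.3 + 50.8 = 311.0
(3) 1.0(134.9) = 134.9
(4) 0.6(134.9) - 0.7(84.7) = 21.7
(5) 1.0(134.9) + 1.0(205.9) + 0.75(27.4) = 134.9 + 205.9 + 20.6 = 361.4
Combination 5 governs: M = 361.4 kN·m.

361.4 kN·m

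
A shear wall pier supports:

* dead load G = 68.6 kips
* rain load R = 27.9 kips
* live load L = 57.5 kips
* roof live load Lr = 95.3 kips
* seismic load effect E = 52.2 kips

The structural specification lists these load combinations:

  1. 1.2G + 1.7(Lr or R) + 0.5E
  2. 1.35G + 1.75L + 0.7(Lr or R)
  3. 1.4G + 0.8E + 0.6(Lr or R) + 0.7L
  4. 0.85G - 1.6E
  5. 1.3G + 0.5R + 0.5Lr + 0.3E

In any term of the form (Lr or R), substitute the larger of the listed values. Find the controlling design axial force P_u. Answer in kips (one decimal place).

(Lr or R) → Lr = 95.3 kips.
1. 1.2(68.6) + 1.7(95.3) + 0.5(52.2) = 82.3 + 162.0 + 26.1 = 270.4
2. 1.35(68.6) + 1.75(57.5) + 0.7(95.3) = 92.6 + 100.6 + 66.7 = 259.9
3. 1.4(68.6) + 0.8(52.2) + 0.6(95.3) + 0.7(57.5) = 235.2
4. 0.85(68.6) - 1.6(52.2) = 58.3 - 83.5 = -25.2
5. 1.3(68.6) + 0.5(27.9) + 0.5(95.3) + 0.3(52.2) = 166.4
The controlling combination is 1, giving 270.4 kips.

270.4 kips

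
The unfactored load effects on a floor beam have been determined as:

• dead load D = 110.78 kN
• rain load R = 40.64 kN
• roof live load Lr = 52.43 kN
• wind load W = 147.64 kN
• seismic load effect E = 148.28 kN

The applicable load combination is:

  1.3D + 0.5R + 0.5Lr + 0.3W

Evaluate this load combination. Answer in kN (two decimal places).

1.3(110.78) + 0.5(40.64) + 0.5(52.43) + 0.3(147.64) = 234.84
P_u = 234.84 kN.

234.84 kN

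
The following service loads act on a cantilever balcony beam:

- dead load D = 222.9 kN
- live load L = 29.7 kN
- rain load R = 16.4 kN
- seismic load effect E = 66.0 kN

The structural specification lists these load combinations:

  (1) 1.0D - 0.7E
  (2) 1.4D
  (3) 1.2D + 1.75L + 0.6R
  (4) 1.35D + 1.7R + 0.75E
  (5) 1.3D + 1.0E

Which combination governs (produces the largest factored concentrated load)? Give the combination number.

(1) 1.0(222.9) - 0.7(66.0) = 222.9 - 46.2 = 176.7
(2) 1.4(222.9) = 312.1
(3) 1.2(222.9) + 1.75(29.7) + 0.6(16.4) = 267.5 + 52.0 + 9.8 = 329.3
(4) 1.35(222.9) + 1.7(16.4) + 0.75(66.0) = 300.9 + 27.9 + 49.5 = 378.3
(5) 1.3(222.9) + 1.0(66.0) = 289.8 + 66.0 = 355.8
The largest value is 378.3 kN from combination 4.

Combination 4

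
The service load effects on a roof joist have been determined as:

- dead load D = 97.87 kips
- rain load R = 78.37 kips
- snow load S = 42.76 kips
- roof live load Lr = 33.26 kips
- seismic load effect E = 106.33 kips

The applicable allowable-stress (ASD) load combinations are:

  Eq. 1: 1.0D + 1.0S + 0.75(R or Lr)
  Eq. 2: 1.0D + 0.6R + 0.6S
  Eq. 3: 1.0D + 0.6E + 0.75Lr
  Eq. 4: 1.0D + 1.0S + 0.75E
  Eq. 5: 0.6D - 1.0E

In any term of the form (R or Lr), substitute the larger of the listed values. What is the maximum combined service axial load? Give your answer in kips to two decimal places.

220.38 kips

(R or Lr) → R = 78.37 kips.
Eq. 1: 1.0(97.87) + 1.0(42.76) + 0.75(78.37) = 97.87 + 42.76 + 58.78 = 199.41
Eq. 2: 1.0(97.87) + 0.6(78.37) + 0.6(42.76) = 97.87 + 47.02 + 25.66 = 170.55
Eq. 3: 1.0(97.87) + 0.6(106.33) + 0.75(33.26) = 186.61
Eq. 4: 1.0(97.87) + 1.0(42.76) + 0.75(106.33) = 97.87 + 42.76 + 79.75 = 220.38
Eq. 5: 0.6(97.87) - 1.0(106.33) = 58.72 - 106.33 = -47.61
Combination 4 governs: P = 220.38 kips.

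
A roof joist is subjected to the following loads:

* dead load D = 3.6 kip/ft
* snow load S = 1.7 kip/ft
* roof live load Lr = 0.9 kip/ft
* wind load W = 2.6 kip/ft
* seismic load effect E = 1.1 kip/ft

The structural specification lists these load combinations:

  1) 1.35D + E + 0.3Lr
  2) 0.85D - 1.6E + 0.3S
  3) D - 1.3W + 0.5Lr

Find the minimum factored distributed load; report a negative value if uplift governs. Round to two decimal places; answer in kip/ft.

0.67 kip/ft

1) 1.35(3.6) + 1.0(1.1) + 0.3(0.9) = 4.86 + 1.10 + 0.27 = 6.23
2) 0.85(3.6) - 1.6(1.1) + 0.3(1.7) = 3.06 - 1.76 + 0.51 = 1.81
3) 1.0(3.6) - 1.3(2.6) + 0.5(0.9) = 3.60 - 3.38 + 0.45 = 0.67
Combination 3 gives the minimum: 0.67 kip/ft.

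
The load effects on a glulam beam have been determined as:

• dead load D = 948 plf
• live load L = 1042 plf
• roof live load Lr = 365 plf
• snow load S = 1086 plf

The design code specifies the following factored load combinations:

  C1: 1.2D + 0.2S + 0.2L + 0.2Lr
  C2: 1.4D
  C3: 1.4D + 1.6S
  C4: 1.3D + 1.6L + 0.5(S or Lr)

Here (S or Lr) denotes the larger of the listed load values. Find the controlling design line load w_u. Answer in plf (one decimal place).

3442.6 plf

(S or Lr) → S = 1086 plf.
C1: 1.2(948) + 0.2(1086) + 0.2(1042) + 0.2(365) = 1137.6 + 217.2 + 208.4 + 73.0 = 1636.2
C2: 1.4(948) = 1327.2
C3: 1.4(948) + 1.6(1086) = 1327.2 + 1737.6 = 3064.8
C4: 1.3(948) + 1.6(1042) + 0.5(1086) = 1232.4 + 1667.2 + 543.0 = 3442.6
The controlling combination is 4, giving 3442.6 plf.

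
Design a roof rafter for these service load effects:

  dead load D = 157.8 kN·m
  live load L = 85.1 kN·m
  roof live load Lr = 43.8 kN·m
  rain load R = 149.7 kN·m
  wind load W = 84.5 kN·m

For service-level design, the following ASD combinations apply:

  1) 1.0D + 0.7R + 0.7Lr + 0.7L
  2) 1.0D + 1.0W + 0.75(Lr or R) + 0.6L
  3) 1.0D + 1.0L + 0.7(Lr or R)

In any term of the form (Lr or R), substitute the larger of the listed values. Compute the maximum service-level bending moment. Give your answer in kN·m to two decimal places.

(Lr or R) → R = 149.7 kN·m.
1) 1.0(157.8) + 0.7(149.7) + 0.7(43.8) + 0.7(85.1) = 157.80 + 104.79 + 30.66 + 59.57 = 352.82
2) 1.0(157.8) + 1.0(84.5) + 0.75(149.7) + 0.6(85.1) = 157.80 + 84.50 + 112.28 + 51.06 = 405.64
3) 1.0(157.8) + 1.0(85.1) + 0.7(149.7) = 157.80 + 85.10 + 104.79 = 347.69
The controlling combination is 2, giving 405.64 kN·m.

405.64 kN·m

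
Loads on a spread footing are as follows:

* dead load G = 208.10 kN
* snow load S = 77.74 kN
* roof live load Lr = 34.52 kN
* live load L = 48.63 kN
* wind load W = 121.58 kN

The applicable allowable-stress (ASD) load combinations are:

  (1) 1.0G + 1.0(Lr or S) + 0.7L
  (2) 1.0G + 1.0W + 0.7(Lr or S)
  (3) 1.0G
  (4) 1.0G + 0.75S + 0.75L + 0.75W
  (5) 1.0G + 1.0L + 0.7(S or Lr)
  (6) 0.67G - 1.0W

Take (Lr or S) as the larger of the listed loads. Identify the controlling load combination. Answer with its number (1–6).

Combination 4

(Lr or S) → S = 77.74 kN; (S or Lr) → S = 77.74 kN.
(1) 1.0(208.10) + 1.0(77.74) + 0.7(48.63) = 208.10 + 77.74 + 34.04 = 319.88
(2) 1.0(208.10) + 1.0(121.58) + 0.7(77.74) = 208.10 + 121.58 + 54.42 = 384.10
(3) 1.0(208.10) = 208.10
(4) 1.0(208.10) + 0.75(77.74) + 0.75(48.63) + 0.75(121.58) = 394.06
(5) 1.0(208.10) + 1.0(48.63) + 0.7(77.74) = 208.10 + 48.63 + 54.42 = 311.15
(6) 0.67(208.10) - 1.0(121.58) = 139.43 - 121.58 = 17.85
The largest value is 394.06 kN from combination 4.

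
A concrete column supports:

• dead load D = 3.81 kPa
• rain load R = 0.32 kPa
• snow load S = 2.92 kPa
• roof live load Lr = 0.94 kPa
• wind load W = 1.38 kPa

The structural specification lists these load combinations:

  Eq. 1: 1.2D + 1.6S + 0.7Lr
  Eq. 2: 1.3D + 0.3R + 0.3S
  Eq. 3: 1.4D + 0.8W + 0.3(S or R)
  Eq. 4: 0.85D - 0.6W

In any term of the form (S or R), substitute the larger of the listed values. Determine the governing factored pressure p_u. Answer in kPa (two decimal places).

9.90 kPa

(S or R) → S = 2.92 kPa.
Eq. 1: 1.2(3.81) + 1.6(2.92) + 0.7(0.94) = 4.57 + 4.67 + 0.66 = 9.90
Eq. 2: 1.3(3.81) + 0.3(0.32) + 0.3(2.92) = 4.95 + 0.10 + 0.88 = 5.93
Eq. 3: 1.4(3.81) + 0.8(1.38) + 0.3(2.92) = 5.33 + 1.10 + 0.88 = 7.31
Eq. 4: 0.85(3.81) - 0.6(1.38) = 3.24 - 0.83 = 2.41
Combination 1 governs: p_u = 9.90 kPa.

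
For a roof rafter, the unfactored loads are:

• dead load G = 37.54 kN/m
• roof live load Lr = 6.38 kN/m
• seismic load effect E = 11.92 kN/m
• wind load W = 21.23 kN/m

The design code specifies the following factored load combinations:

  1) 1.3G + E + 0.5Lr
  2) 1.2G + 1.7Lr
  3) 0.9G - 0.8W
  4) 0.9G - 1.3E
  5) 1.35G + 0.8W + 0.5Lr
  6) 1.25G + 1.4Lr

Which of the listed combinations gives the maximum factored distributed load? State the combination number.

Combination 5

1) 1.3(37.54) + 1.0(11.92) + 0.5(6.38) = 48.80 + 11.92 + 3.19 = 63.91
2) 1.2(37.54) + 1.7(6.38) = 55.89
3) 0.9(37.54) - 0.8(21.23) = 16.80
4) 0.9(37.54) - 1.3(11.92) = 33.79 - 15.50 = 18.29
5) 1.35(37.54) + 0.8(21.23) + 0.5(6.38) = 50.68 + 16.98 + 3.19 = 70.85
6) 1.25(37.54) + 1.4(6.38) = 46.93 + 8.93 = 55.86
The largest value is 70.85 kN/m from combination 5.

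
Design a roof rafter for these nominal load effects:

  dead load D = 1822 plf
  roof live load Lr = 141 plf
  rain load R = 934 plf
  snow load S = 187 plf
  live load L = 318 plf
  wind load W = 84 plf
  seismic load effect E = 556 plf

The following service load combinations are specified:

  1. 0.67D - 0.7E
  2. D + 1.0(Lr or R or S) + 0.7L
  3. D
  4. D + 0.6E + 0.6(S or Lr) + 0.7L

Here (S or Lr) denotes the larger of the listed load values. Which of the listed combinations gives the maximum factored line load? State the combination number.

Combination 2

(Lr or R or S) → R = 934 plf; (S or Lr) → S = 187 plf.
1. 0.67(1822) - 0.7(556) = 831.54
2. 1.0(1822) + 1.0(934) + 0.7(318) = 2978.60
3. 1.0(1822) = 1822.00
4. 1.0(1822) + 0.6(556) + 0.6(187) + 0.7(318) = 2490.40
The largest value is 2978.60 plf from combination 2.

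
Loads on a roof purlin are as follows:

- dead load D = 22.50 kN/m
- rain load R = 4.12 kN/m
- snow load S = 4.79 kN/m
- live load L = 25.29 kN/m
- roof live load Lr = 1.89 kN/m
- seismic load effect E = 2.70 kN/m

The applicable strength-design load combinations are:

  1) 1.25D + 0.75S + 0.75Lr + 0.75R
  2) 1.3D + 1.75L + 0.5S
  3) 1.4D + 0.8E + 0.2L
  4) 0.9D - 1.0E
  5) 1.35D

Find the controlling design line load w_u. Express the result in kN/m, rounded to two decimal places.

75.90 kN/m

1) 1.25(22.50) + 0.75(4.79) + 0.75(1.89) + 0.75(4.12) = 28.13 + 3.59 + 1.42 + 3.09 = 36.23
2) 1.3(22.50) + 1.75(25.29) + 0.5(4.79) = 75.90
3) 1.4(22.50) + 0.8(2.70) + 0.2(25.29) = 31.50 + 2.16 + 5.06 = 38.72
4) 0.9(22.50) - 1.0(2.70) = 20.25 - 2.70 = 17.55
5) 1.35(22.50) = 30.38
The controlling combination is 2, giving 75.90 kN/m.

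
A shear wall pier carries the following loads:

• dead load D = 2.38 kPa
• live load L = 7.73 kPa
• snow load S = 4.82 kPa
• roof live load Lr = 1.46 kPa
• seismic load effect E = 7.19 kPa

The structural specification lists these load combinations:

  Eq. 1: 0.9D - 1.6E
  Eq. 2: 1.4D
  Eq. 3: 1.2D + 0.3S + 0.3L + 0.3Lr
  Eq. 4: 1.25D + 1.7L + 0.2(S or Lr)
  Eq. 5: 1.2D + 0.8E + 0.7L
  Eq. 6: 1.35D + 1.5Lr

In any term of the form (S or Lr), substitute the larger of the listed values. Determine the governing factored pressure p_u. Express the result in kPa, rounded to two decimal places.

17.08 kPa

(S or Lr) → S = 4.82 kPa.
Eq. 1: 0.9(2.38) - 1.6(7.19) = 2.14 - 11.50 = -9.36
Eq. 2: 1.4(2.38) = 3.33
Eq. 3: 1.2(2.38) + 0.3(4.82) + 0.3(7.73) + 0.3(1.46) = 7.06
Eq. 4: 1.25(2.38) + 1.7(7.73) + 0.2(4.82) = 2.98 + 13.14 + 0.96 = 17.08
Eq. 5: 1.2(2.38) + 0.8(7.19) + 0.7(7.73) = 2.86 + 5.75 + 5.41 = 14.02
Eq. 6: 1.35(2.38) + 1.5(1.46) = 3.21 + 2.19 = 5.40
The controlling combination is 4, giving 17.08 kPa.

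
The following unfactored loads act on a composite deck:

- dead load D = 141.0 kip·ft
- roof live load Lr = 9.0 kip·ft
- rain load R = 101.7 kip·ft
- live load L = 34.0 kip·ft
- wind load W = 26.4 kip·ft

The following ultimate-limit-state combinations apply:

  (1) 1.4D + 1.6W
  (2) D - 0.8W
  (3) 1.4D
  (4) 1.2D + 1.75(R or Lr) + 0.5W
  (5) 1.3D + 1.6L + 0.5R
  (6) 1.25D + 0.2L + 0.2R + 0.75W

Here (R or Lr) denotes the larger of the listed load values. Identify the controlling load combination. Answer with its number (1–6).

Combination 4

(R or Lr) → R = 101.7 kip·ft.
(1) 1.4(141.0) + 1.6(26.4) = 197.40 + 42.24 = 239.64
(2) 1.0(141.0) - 0.8(26.4) = 141.00 - 21.12 = 119.88
(3) 1.4(141.0) = 197.40
(4) 1.2(141.0) + 1.75(101.7) + 0.5(26.4) = 169.20 + 177.98 + 13.20 = 360.38
(5) 1.3(141.0) + 1.6(34.0) + 0.5(101.7) = 183.30 + 54.40 + 50.85 = 288.55
(6) 1.25(141.0) + 0.2(34.0) + 0.2(101.7) + 0.75(26.4) = 176.25 + 6.80 + 20.34 + 19.80 = 223.19
The largest value is 360.38 kip·ft from combination 4.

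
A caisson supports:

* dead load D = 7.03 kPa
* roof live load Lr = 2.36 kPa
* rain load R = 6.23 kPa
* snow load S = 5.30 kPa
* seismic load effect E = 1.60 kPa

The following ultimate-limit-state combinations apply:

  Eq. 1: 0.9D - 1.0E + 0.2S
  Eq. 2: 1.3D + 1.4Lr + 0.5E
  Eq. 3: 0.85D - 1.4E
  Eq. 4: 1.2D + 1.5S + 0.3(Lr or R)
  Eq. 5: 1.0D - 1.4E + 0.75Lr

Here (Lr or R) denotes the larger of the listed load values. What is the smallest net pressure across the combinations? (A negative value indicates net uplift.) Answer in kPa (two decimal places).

3.74 kPa

(Lr or R) → R = 6.23 kPa.
Eq. 1: 0.9(7.03) - 1.0(1.60) + 0.2(5.30) = 6.33 - 1.60 + 1.06 = 5.79
Eq. 2: 1.3(7.03) + 1.4(2.36) + 0.5(1.60) = 9.14 + 3.30 + 0.80 = 13.24
Eq. 3: 0.85(7.03) - 1.4(1.60) = 5.98 - 2.24 = 3.74
Eq. 4: 1.2(7.03) + 1.5(5.30) + 0.3(6.23) = 8.44 + 7.95 + 1.87 = 18.26
Eq. 5: 1.0(7.03) - 1.4(1.60) + 0.75(2.36) = 7.03 - 2.24 + 1.77 = 6.56
Combination 3 gives the minimum: 3.74 kPa.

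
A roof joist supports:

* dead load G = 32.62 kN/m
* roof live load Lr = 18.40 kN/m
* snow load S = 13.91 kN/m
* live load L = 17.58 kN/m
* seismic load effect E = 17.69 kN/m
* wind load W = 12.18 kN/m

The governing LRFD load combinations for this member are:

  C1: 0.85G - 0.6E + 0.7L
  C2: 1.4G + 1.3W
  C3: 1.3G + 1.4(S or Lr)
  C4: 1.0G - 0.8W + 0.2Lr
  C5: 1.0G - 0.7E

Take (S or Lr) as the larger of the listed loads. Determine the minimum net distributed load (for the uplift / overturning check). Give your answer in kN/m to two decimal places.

(S or Lr) → Lr = 18.40 kN/m.
C1: 0.85(32.62) - 0.6(17.69) + 0.7(17.58) = 29.42
C2: 1.4(32.62) + 1.3(12.18) = 45.67 + 15.83 = 61.50
C3: 1.3(32.62) + 1.4(18.40) = 42.41 + 25.76 = 68.17
C4: 1.0(32.62) - 0.8(12.18) + 0.2(18.40) = 32.62 - 9.74 + 3.68 = 26.56
C5: 1.0(32.62) - 0.7(17.69) = 32.62 - 12.38 = 20.24
Combination 5 gives the minimum: 20.24 kN/m.

20.24 kN/m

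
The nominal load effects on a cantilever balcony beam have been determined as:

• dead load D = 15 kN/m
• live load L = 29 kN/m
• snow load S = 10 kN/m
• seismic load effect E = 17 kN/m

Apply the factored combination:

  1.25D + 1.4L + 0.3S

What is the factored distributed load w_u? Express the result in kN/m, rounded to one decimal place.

62.4 kN/m

1.25(15) + 1.4(29) + 0.3(10) = 18.8 + 40.6 + 3.0 = 62.4
w_u = 62.4 kN/m.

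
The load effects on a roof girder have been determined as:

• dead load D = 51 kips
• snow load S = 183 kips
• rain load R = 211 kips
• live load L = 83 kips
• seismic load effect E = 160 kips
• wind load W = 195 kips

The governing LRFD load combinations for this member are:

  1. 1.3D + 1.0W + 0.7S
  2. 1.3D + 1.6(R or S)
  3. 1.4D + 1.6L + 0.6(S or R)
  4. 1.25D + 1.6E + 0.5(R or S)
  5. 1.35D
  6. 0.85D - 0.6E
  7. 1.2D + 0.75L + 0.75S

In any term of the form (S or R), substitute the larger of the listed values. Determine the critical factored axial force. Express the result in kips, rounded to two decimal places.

425.25 kips

(R or S) → R = 211 kips; (S or R) → R = 211 kips.
1. 1.3(51) + 1.0(195) + 0.7(183) = 66.30 + 195.00 + 128.10 = 389.40
2. 1.3(51) + 1.6(211) = 66.30 + 337.60 = 403.90
3. 1.4(51) + 1.6(83) + 0.6(211) = 71.40 + 132.80 + 126.60 = 330.80
4. 1.25(51) + 1.6(160) + 0.5(211) = 63.75 + 256.00 + 105.50 = 425.25
5. 1.35(51) = 68.85
6. 0.85(51) - 0.6(160) = 43.35 - 96.00 = -52.65
7. 1.2(51) + 0.75(83) + 0.75(183) = 61.20 + 62.25 + 137.25 = 260.70
Maximum is from combination 4.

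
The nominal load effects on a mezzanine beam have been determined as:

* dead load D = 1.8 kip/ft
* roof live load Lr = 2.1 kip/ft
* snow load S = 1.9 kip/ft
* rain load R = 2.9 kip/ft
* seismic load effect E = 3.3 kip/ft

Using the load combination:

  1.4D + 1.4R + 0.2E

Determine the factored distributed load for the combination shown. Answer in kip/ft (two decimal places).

7.24 kip/ft

1.4(1.8) + 1.4(2.9) + 0.2(3.3) = 2.52 + 4.06 + 0.66 = 7.24
w_u = 7.24 kip/ft.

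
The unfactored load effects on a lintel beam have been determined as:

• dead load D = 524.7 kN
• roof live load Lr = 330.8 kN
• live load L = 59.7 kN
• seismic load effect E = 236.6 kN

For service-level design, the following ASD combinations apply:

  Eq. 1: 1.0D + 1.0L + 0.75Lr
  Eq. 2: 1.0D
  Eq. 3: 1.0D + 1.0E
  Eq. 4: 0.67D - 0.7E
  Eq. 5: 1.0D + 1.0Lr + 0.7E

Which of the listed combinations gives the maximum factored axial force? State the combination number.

Combination 5

Eq. 1: 1.0(524.7) + 1.0(59.7) + 0.75(330.8) = 524.70 + 59.70 + 248.10 = 832.50
Eq. 2: 1.0(524.7) = 524.70
Eq. 3: 1.0(524.7) + 1.0(236.6) = 524.70 + 236.60 = 761.30
Eq. 4: 0.67(524.7) - 0.7(236.6) = 351.55 - 165.62 = 185.93
Eq. 5: 1.0(524.7) + 1.0(330.8) + 0.7(236.6) = 524.70 + 330.80 + 165.62 = 1021.12
The largest value is 1021.12 kN from combination 5.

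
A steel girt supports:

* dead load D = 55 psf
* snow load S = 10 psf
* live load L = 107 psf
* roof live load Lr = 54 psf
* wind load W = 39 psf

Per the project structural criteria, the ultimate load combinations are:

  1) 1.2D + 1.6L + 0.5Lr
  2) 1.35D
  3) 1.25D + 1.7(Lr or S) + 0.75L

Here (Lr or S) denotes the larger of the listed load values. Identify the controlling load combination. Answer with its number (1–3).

Combination 1

(Lr or S) → Lr = 54 psf.
1) 1.2(55) + 1.6(107) + 0.5(54) = 66.00 + 171.20 + 27.00 = 264.20
2) 1.35(55) = 74.25
3) 1.25(55) + 1.7(54) + 0.75(107) = 68.75 + 91.80 + 80.25 = 240.80
The largest value is 264.20 psf from combination 1.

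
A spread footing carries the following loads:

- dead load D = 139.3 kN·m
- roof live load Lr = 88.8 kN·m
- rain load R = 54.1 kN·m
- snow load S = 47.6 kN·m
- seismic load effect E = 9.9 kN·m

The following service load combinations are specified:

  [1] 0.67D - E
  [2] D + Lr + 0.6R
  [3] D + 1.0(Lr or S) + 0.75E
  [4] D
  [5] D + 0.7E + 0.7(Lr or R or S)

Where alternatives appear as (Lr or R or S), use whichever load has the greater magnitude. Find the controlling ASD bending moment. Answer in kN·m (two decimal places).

260.56 kN·m

(Lr or S) → Lr = 88.8 kN·m; (Lr or R or S) → Lr = 88.8 kN·m.
[1] 0.67(139.3) - 1.0(9.9) = 93.33 - 9.90 = 83.43
[2] 1.0(139.3) + 1.0(88.8) + 0.6(54.1) = 139.30 + 88.80 + 32.46 = 260.56
[3] 1.0(139.3) + 1.0(88.8) + 0.75(9.9) = 139.30 + 88.80 + 7.43 = 235.53
[4] 1.0(139.3) = 139.30
[5] 1.0(139.3) + 0.7(9.9) + 0.7(88.8) = 139.30 + 6.93 + 62.16 = 208.39
Maximum is from combination 2.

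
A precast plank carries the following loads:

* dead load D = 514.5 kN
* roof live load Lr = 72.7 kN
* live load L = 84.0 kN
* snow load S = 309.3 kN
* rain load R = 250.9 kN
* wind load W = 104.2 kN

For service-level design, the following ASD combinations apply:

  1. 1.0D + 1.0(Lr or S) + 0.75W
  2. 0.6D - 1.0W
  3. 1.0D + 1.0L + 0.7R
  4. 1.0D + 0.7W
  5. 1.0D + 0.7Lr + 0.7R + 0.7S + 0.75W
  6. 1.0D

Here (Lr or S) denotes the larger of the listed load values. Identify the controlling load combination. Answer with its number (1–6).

(Lr or S) → S = 309.3 kN.
1. 1.0(514.5) + 1.0(309.3) + 0.75(104.2) = 514.50 + 309.30 + 78.15 = 901.95
2. 0.6(514.5) - 1.0(104.2) = 308.70 - 104.20 = 204.50
3. 1.0(514.5) + 1.0(84.0) + 0.7(250.9) = 514.50 + 84.00 + 175.63 = 774.13
4. 1.0(514.5) + 0.7(104.2) = 514.50 + 72.94 = 587.44
5. 1.0(514.5) + 0.7(72.7) + 0.7(250.9) + 0.7(309.3) + 0.75(104.2) = 514.50 + 50.89 + 175.63 + 216.51 + 78.15 = 1035.68
6. 1.0(514.5) = 514.50
The largest value is 1035.68 kN from combination 5.

Combination 5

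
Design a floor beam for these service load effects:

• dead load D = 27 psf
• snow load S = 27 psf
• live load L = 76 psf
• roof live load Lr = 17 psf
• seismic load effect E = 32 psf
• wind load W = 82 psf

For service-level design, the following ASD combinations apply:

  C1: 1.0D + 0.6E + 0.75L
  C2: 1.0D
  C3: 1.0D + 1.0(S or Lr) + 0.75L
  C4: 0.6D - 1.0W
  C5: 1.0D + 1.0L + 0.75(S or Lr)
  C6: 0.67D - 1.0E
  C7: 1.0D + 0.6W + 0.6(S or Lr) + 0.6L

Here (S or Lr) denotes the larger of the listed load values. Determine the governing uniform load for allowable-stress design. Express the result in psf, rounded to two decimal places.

138.00 psf

(S or Lr) → S = 27 psf.
C1: 1.0(27) + 0.6(32) + 0.75(76) = 27.00 + 19.20 + 57.00 = 103.20
C2: 1.0(27) = 27.00
C3: 1.0(27) + 1.0(27) + 0.75(76) = 27.00 + 27.00 + 57.00 = 111.00
C4: 0.6(27) - 1.0(82) = 16.20 - 82.00 = -65.80
C5: 1.0(27) + 1.0(76) + 0.75(27) = 27.00 + 76.00 + 20.25 = 123.25
C6: 0.67(27) - 1.0(32) = 18.09 - 32.00 = -13.91
C7: 1.0(27) + 0.6(82) + 0.6(27) + 0.6(76) = 27.00 + 49.20 + 16.20 + 45.60 = 138.00
The controlling combination is 7, giving 138.00 psf.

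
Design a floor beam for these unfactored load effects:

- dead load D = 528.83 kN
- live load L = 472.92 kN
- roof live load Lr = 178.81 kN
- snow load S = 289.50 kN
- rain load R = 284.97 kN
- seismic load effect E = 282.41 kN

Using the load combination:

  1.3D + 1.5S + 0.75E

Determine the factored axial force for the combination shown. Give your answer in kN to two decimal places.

1333.54 kN

1.3(528.83) + 1.5(289.50) + 0.75(282.41) = 687.48 + 434.25 + 211.81 = 1333.54
N_u = 1333.54 kN.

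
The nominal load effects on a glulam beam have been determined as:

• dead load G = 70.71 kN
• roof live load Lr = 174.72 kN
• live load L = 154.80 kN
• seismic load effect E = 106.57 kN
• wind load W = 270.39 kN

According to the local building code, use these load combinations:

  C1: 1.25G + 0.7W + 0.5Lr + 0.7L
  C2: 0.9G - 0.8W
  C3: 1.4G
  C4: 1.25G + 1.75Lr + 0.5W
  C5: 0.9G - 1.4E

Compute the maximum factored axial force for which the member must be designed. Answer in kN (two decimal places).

C1: 1.25(70.71) + 0.7(270.39) + 0.5(174.72) + 0.7(154.80) = 88.39 + 189.27 + 87.36 + 108.36 = 473.38
C2: 0.9(70.71) - 0.8(270.39) = 63.64 - 216.31 = -152.67
C3: 1.4(70.71) = 98.99
C4: 1.25(70.71) + 1.75(174.72) + 0.5(270.39) = 529.34
C5: 0.9(70.71) - 1.4(106.57) = 63.64 - 149.20 = -85.56
Combination 4 governs: N_u = 529.34 kN.

529.34 kN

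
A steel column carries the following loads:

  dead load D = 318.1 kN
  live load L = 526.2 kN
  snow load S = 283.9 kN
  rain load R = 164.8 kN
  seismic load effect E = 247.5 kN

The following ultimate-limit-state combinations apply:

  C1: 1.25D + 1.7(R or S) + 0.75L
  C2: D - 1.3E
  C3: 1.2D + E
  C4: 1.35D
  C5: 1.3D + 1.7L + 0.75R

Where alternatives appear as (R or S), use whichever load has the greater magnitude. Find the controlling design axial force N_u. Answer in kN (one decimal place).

(R or S) → S = 283.9 kN.
C1: 1.25(318.1) + 1.7(283.9) + 0.75(526.2) = 397.6 + 482.6 + 394.7 = 1274.9
C2: 1.0(318.1) - 1.3(247.5) = 318.1 - 321.8 = -3.7
C3: 1.2(318.1) + 1.0(247.5) = 381.7 + 247.5 = 629.2
C4: 1.35(318.1) = 429.4
C5: 1.3(318.1) + 1.7(526.2) + 0.75(164.8) = 1431.7
Maximum is from combination 5.

1431.7 kN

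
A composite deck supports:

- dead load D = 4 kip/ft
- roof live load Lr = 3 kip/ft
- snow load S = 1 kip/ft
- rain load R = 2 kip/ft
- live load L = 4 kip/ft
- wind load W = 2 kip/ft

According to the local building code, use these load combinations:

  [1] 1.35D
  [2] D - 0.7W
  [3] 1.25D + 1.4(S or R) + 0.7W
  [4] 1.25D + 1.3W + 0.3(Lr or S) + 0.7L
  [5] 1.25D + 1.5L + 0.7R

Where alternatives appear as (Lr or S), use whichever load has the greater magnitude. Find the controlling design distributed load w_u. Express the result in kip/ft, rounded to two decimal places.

12.40 kip/ft

(S or R) → R = 2 kip/ft; (Lr or S) → Lr = 3 kip/ft.
[1] 1.35(4) = 5.40
[2] 1.0(4) - 0.7(2) = 4.00 - 1.40 = 2.60
[3] 1.25(4) + 1.4(2) + 0.7(2) = 5.00 + 2.80 + 1.40 = 9.20
[4] 1.25(4) + 1.3(2) + 0.3(3) + 0.7(4) = 5.00 + 2.60 + 0.90 + 2.80 = 11.30
[5] 1.25(4) + 1.5(4) + 0.7(2) = 5.00 + 6.00 + 1.40 = 12.40
Combination 5 governs: w_u = 12.40 kip/ft.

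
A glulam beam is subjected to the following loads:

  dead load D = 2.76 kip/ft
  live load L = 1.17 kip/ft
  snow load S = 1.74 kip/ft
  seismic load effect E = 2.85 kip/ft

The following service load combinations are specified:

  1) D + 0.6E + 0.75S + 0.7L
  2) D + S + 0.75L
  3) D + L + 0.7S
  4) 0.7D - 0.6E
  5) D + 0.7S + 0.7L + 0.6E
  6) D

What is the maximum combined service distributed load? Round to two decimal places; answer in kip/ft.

6.59 kip/ft

1) 1.0(2.76) + 0.6(2.85) + 0.75(1.74) + 0.7(1.17) = 6.59
2) 1.0(2.76) + 1.0(1.74) + 0.75(1.17) = 5.38
3) 1.0(2.76) + 1.0(1.17) + 0.7(1.74) = 5.15
4) 0.7(2.76) - 0.6(2.85) = 0.22
5) 1.0(2.76) + 0.7(1.74) + 0.7(1.17) + 0.6(2.85) = 6.51
6) 1.0(2.76) = 2.76
Combination 1 governs: w = 6.59 kip/ft.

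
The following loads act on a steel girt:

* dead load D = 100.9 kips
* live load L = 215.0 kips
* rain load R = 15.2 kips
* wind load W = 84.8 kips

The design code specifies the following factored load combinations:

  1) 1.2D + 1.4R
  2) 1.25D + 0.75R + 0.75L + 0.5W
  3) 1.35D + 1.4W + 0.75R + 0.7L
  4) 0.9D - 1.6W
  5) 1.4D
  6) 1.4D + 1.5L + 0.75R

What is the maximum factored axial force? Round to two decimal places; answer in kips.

1) 1.2(100.9) + 1.4(15.2) = 142.36
2) 1.25(100.9) + 0.75(15.2) + 0.75(215.0) + 0.5(84.8) = 341.18
3) 1.35(100.9) + 1.4(84.8) + 0.75(15.2) + 0.7(215.0) = 416.84
4) 0.9(100.9) - 1.6(84.8) = -44.87
5) 1.4(100.9) = 141.26
6) 1.4(100.9) + 1.5(215.0) + 0.75(15.2) = 475.16
Maximum is from combination 6.

475.16 kips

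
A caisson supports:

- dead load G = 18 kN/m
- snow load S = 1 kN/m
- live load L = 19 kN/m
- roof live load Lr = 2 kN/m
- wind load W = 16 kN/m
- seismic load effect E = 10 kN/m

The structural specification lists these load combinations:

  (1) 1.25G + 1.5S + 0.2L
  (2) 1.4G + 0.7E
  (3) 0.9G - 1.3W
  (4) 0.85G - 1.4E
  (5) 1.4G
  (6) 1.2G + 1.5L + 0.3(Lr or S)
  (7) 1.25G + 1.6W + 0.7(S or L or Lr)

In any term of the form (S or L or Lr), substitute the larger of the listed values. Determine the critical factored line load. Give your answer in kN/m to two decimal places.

61.40 kN/m

(Lr or S) → Lr = 2 kN/m; (S or L or Lr) → L = 19 kN/m.
(1) 1.25(18) + 1.5(1) + 0.2(19) = 22.50 + 1.50 + 3.80 = 27.80
(2) 1.4(18) + 0.7(10) = 25.20 + 7.00 = 32.20
(3) 0.9(18) - 1.3(16) = 16.20 - 20.80 = -4.60
(4) 0.85(18) - 1.4(10) = 15.30 - 14.00 = 1.30
(5) 1.4(18) = 25.20
(6) 1.2(18) + 1.5(19) + 0.3(2) = 21.60 + 28.50 + 0.60 = 50.70
(7) 1.25(18) + 1.6(16) + 0.7(19) = 22.50 + 25.60 + 13.30 = 61.40
The controlling combination is 7, giving 61.40 kN/m.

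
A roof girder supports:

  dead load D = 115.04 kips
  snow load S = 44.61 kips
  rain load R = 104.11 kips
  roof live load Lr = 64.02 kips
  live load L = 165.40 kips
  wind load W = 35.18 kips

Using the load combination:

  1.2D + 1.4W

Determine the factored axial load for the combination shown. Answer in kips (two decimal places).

1.2(115.04) + 1.4(35.18) = 187.30
P_u = 187.30 kips.

187.30 kips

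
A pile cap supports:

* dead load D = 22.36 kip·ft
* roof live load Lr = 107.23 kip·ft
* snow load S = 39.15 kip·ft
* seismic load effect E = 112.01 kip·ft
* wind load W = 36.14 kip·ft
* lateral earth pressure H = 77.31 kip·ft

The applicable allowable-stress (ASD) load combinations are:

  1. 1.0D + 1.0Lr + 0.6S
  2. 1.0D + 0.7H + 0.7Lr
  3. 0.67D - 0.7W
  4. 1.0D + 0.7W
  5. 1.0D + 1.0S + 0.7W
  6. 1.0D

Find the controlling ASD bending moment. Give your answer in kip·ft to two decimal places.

1. 1.0(22.36) + 1.0(107.23) + 0.6(39.15) = 22.36 + 107.23 + 23.49 = 153.08
2. 1.0(22.36) + 0.7(77.31) + 0.7(107.23) = 22.36 + 54.12 + 75.06 = 151.54
3. 0.67(22.36) - 0.7(36.14) = 14.98 - 25.30 = -10.32
4. 1.0(22.36) + 0.7(36.14) = 22.36 + 25.30 = 47.66
5. 1.0(22.36) + 1.0(39.15) + 0.7(36.14) = 22.36 + 39.15 + 25.30 = 86.81
6. 1.0(22.36) = 22.36
The controlling combination is 1, giving 153.08 kip·ft.

153.08 kip·ft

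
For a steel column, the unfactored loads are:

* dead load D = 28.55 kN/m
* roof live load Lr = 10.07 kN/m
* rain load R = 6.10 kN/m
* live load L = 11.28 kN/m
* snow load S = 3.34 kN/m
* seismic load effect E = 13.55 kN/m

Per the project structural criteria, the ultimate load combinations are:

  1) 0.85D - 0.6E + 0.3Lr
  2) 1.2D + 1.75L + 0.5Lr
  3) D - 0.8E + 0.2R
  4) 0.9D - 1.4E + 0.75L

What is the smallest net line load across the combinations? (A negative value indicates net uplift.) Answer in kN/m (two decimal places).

15.19 kN/m

1) 0.85(28.55) - 0.6(13.55) + 0.3(10.07) = 19.16
2) 1.2(28.55) + 1.75(11.28) + 0.5(10.07) = 59.04
3) 1.0(28.55) - 0.8(13.55) + 0.2(6.10) = 18.93
4) 0.9(28.55) - 1.4(13.55) + 0.75(11.28) = 15.19
Combination 4 gives the minimum: 15.19 kN/m.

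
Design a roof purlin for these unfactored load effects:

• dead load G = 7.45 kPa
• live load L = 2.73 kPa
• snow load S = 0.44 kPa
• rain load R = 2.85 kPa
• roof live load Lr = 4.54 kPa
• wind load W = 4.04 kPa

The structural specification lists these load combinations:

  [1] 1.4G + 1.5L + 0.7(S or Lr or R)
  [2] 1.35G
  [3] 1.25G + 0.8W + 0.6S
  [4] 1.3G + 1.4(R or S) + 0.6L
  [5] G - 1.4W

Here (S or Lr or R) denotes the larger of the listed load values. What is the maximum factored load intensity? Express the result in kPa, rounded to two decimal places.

(S or Lr or R) → Lr = 4.54 kPa; (R or S) → R = 2.85 kPa.
[1] 1.4(7.45) + 1.5(2.73) + 0.7(4.54) = 17.70
[2] 1.35(7.45) = 10.06
[3] 1.25(7.45) + 0.8(4.04) + 0.6(0.44) = 12.81
[4] 1.3(7.45) + 1.4(2.85) + 0.6(2.73) = 15.31
[5] 1.0(7.45) - 1.4(4.04) = 7.45 - 5.66 = 1.79
The controlling combination is 1, giving 17.70 kPa.

17.70 kPa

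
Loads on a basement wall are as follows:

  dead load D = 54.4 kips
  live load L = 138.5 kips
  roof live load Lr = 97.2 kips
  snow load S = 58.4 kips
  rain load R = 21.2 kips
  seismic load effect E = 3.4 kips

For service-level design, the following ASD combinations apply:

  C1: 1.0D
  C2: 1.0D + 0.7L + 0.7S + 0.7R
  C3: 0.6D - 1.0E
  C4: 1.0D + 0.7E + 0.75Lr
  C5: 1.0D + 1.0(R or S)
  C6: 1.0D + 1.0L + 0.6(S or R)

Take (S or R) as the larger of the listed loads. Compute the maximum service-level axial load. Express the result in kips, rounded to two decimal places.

227.94 kips

(R or S) → S = 58.4 kips; (S or R) → S = 58.4 kips.
C1: 1.0(54.4) = 54.40
C2: 1.0(54.4) + 0.7(138.5) + 0.7(58.4) + 0.7(21.2) = 54.40 + 96.95 + 40.88 + 14.84 = 207.07
C3: 0.6(54.4) - 1.0(3.4) = 32.64 - 3.40 = 29.24
C4: 1.0(54.4) + 0.7(3.4) + 0.75(97.2) = 54.40 + 2.38 + 72.90 = 129.68
C5: 1.0(54.4) + 1.0(58.4) = 54.40 + 58.40 = 112.80
C6: 1.0(54.4) + 1.0(138.5) + 0.6(58.4) = 54.40 + 138.50 + 35.04 = 227.94
The controlling combination is 6, giving 227.94 kips.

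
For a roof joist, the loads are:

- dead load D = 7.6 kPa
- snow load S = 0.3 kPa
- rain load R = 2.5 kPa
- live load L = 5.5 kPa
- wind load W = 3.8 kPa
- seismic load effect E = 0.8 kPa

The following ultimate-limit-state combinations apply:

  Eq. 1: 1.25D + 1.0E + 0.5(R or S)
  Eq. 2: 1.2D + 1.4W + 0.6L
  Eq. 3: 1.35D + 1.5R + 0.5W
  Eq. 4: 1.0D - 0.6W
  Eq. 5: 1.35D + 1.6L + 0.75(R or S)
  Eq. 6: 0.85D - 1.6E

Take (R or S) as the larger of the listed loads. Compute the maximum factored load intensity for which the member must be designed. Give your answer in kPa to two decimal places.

20.94 kPa

(R or S) → R = 2.5 kPa.
Eq. 1: 1.25(7.6) + 1.0(0.8) + 0.5(2.5) = 9.50 + 0.80 + 1.25 = 11.55
Eq. 2: 1.2(7.6) + 1.4(3.8) + 0.6(5.5) = 9.12 + 5.32 + 3.30 = 17.74
Eq. 3: 1.35(7.6) + 1.5(2.5) + 0.5(3.8) = 10.26 + 3.75 + 1.90 = 15.91
Eq. 4: 1.0(7.6) - 0.6(3.8) = 7.60 - 2.28 = 5.32
Eq. 5: 1.35(7.6) + 1.6(5.5) + 0.75(2.5) = 10.26 + 8.80 + 1.88 = 20.94
Eq. 6: 0.85(7.6) - 1.6(0.8) = 6.46 - 1.28 = 5.18
The controlling combination is 5, giving 20.94 kPa.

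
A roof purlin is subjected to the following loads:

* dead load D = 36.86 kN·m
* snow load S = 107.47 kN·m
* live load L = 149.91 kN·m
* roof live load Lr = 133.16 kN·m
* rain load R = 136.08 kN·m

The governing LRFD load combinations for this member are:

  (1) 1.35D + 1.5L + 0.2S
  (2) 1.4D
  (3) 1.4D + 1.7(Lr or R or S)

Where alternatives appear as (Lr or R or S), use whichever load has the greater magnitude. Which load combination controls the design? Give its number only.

Combination 1

(Lr or R or S) → R = 136.08 kN·m.
(1) 1.35(36.86) + 1.5(149.91) + 0.2(107.47) = 49.76 + 224.87 + 21.49 = 296.12
(2) 1.4(36.86) = 51.60
(3) 1.4(36.86) + 1.7(136.08) = 51.60 + 231.34 = 282.94
The largest value is 296.12 kN·m from combination 1.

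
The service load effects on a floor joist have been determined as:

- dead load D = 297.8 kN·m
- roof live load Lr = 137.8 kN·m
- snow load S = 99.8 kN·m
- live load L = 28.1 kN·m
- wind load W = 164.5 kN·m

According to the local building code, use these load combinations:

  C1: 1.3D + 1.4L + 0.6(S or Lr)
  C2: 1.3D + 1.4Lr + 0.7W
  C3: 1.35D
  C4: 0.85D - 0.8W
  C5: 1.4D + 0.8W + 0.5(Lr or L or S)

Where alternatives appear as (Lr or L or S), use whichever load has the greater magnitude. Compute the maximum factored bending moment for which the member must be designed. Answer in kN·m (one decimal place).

(S or Lr) → Lr = 137.8 kN·m; (Lr or L or S) → Lr = 137.8 kN·m.
C1: 1.3(297.8) + 1.4(28.1) + 0.6(137.8) = 509.2
C2: 1.3(297.8) + 1.4(137.8) + 0.7(164.5) = 387.1 + 192.9 + 115.2 = 695.2
C3: 1.35(297.8) = 402.0
C4: 0.85(297.8) - 0.8(164.5) = 253.1 - 131.6 = 121.5
C5: 1.4(297.8) + 0.8(164.5) + 0.5(137.8) = 416.9 + 131.6 + 68.9 = 617.4
Combination 2 governs: M_u = 695.2 kN·m.

695.2 kN·m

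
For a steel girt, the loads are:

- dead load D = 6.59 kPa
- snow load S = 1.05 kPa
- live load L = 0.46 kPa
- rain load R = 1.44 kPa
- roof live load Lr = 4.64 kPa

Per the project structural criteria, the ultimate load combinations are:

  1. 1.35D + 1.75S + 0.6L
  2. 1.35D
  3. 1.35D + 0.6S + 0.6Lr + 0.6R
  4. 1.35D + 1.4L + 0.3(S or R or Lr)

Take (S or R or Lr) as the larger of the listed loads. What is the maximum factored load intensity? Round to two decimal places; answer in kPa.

13.17 kPa

(S or R or Lr) → Lr = 4.64 kPa.
1. 1.35(6.59) + 1.75(1.05) + 0.6(0.46) = 11.01
2. 1.35(6.59) = 8.90
3. 1.35(6.59) + 0.6(1.05) + 0.6(4.64) + 0.6(1.44) = 8.90 + 0.63 + 2.78 + 0.86 = 13.17
4. 1.35(6.59) + 1.4(0.46) + 0.3(4.64) = 8.90 + 0.64 + 1.39 = 10.93
Maximum is from combination 3.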